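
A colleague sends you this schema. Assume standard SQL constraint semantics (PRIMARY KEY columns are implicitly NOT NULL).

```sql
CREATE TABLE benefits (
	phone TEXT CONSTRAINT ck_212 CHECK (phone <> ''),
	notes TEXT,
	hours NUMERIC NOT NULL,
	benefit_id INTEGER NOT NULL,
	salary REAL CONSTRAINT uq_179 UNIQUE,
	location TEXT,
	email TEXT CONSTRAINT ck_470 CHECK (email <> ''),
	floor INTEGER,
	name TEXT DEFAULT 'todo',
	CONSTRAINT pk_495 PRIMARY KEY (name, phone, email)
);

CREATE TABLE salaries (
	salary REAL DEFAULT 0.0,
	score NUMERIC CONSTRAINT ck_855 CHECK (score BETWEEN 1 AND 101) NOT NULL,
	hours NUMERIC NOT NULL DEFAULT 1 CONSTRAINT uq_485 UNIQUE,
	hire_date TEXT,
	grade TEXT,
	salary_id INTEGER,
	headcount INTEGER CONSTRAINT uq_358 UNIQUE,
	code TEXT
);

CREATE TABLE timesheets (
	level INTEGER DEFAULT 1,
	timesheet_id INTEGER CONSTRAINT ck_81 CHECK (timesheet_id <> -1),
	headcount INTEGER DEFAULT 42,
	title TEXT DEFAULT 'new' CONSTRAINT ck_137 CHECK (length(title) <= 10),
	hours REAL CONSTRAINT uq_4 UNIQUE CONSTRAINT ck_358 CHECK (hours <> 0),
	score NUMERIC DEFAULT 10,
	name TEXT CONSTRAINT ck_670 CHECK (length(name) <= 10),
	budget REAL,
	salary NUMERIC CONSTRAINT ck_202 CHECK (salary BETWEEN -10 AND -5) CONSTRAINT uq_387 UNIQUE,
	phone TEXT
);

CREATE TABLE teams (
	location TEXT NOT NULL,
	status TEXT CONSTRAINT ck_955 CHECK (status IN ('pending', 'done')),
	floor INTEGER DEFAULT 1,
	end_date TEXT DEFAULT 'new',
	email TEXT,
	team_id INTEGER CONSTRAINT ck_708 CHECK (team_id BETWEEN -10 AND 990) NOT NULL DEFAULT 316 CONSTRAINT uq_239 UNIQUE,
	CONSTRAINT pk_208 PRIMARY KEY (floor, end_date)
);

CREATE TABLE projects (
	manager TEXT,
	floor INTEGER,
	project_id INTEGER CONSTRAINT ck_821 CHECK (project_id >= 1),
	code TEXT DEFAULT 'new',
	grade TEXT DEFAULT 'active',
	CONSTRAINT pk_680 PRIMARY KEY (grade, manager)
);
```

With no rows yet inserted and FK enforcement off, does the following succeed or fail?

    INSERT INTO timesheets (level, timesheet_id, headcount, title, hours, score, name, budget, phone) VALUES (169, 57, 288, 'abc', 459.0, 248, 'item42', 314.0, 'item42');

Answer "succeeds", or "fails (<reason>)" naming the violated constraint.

succeeds

timesheets has no NOT NULL or PRIMARY KEY columns.
CHECK constraints: 57 satisfies (timesheet_id <> -1); 'abc' satisfies (length(title) <= 10); 459.0 satisfies (hours <> 0); 'item42' satisfies (length(name) <= 10).
No constraint is violated.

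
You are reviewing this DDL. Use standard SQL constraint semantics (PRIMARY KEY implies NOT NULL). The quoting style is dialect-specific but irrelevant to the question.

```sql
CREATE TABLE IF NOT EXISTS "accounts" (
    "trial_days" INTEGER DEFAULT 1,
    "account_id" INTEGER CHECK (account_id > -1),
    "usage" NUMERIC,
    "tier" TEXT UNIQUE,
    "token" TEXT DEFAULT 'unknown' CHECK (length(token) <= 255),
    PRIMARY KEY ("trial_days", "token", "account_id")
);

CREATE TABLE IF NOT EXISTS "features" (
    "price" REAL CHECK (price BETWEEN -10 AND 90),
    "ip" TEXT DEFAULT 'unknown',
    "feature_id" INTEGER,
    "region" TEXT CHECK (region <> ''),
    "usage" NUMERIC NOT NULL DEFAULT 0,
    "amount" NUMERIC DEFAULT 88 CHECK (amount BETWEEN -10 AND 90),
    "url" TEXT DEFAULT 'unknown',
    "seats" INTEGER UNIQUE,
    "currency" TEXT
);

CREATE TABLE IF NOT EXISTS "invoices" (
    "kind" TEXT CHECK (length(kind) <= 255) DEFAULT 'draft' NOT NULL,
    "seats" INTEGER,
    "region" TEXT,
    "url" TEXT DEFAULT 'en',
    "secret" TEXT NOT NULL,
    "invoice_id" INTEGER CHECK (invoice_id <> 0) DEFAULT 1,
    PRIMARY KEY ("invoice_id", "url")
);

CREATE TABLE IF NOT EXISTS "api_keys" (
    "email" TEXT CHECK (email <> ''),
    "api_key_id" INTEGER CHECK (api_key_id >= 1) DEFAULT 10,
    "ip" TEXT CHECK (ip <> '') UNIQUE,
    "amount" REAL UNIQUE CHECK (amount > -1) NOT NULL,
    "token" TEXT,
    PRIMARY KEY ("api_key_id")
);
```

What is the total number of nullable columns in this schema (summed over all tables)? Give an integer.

accounts: 2 nullable (usage, tier — PK (trial_days, token, account_id) and explicit NOT NULL columns excluded).
features: 8 nullable (price, ip, feature_id, region, amount, url, seats, currency — PK none and explicit NOT NULL columns excluded).
invoices: 2 nullable (seats, region — PK (invoice_id, url) and explicit NOT NULL columns excluded).
api_keys: 3 nullable (email, ip, token — PK (api_key_id) and explicit NOT NULL columns excluded).
Total: 2 + 8 + 2 + 3 = 15.

15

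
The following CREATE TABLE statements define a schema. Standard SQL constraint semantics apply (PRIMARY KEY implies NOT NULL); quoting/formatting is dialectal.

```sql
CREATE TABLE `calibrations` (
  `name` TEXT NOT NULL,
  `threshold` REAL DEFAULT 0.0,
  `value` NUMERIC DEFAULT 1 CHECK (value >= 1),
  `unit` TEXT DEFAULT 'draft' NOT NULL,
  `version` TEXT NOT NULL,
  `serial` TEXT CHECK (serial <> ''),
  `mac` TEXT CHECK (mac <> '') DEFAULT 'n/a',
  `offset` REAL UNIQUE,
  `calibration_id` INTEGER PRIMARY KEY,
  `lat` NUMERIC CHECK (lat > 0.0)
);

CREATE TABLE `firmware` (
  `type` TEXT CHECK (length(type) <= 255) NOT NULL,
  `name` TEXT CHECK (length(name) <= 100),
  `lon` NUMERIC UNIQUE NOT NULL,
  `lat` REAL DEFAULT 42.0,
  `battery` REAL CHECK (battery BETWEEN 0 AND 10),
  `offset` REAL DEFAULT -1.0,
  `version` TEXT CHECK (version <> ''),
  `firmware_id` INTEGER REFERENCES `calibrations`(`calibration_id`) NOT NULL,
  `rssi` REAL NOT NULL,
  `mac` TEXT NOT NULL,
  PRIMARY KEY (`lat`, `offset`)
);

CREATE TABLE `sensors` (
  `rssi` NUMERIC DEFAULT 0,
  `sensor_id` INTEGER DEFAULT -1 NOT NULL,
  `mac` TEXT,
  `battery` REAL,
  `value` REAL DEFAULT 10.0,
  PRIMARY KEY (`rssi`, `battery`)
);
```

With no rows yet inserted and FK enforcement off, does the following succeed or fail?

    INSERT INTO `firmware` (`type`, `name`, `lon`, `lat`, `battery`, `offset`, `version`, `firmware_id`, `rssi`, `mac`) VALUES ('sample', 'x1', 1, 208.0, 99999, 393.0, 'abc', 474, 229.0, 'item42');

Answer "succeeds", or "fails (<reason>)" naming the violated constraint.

The value 99999 for battery violates CHECK (battery BETWEEN 0 AND 10).

fails (CHECK on battery)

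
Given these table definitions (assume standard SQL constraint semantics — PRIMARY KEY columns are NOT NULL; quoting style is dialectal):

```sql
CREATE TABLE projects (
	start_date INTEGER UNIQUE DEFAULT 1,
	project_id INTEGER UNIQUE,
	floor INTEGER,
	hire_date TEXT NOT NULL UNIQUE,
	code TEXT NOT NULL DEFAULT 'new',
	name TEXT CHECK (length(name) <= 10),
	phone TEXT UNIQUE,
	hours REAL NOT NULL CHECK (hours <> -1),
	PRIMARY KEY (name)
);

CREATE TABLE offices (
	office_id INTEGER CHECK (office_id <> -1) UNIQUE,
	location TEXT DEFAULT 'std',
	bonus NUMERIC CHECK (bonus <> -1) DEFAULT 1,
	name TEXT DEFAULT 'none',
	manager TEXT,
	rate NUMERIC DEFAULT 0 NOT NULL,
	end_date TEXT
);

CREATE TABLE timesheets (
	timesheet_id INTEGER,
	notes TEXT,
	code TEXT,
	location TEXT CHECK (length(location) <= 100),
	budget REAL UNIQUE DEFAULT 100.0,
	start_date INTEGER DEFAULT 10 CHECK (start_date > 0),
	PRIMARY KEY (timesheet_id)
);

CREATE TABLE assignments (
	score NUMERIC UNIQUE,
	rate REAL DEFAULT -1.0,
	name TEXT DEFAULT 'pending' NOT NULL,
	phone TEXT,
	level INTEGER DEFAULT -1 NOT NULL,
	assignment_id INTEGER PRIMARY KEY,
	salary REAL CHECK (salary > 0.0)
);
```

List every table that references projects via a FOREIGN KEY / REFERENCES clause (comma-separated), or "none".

No REFERENCES clause anywhere in the schema names projects.

none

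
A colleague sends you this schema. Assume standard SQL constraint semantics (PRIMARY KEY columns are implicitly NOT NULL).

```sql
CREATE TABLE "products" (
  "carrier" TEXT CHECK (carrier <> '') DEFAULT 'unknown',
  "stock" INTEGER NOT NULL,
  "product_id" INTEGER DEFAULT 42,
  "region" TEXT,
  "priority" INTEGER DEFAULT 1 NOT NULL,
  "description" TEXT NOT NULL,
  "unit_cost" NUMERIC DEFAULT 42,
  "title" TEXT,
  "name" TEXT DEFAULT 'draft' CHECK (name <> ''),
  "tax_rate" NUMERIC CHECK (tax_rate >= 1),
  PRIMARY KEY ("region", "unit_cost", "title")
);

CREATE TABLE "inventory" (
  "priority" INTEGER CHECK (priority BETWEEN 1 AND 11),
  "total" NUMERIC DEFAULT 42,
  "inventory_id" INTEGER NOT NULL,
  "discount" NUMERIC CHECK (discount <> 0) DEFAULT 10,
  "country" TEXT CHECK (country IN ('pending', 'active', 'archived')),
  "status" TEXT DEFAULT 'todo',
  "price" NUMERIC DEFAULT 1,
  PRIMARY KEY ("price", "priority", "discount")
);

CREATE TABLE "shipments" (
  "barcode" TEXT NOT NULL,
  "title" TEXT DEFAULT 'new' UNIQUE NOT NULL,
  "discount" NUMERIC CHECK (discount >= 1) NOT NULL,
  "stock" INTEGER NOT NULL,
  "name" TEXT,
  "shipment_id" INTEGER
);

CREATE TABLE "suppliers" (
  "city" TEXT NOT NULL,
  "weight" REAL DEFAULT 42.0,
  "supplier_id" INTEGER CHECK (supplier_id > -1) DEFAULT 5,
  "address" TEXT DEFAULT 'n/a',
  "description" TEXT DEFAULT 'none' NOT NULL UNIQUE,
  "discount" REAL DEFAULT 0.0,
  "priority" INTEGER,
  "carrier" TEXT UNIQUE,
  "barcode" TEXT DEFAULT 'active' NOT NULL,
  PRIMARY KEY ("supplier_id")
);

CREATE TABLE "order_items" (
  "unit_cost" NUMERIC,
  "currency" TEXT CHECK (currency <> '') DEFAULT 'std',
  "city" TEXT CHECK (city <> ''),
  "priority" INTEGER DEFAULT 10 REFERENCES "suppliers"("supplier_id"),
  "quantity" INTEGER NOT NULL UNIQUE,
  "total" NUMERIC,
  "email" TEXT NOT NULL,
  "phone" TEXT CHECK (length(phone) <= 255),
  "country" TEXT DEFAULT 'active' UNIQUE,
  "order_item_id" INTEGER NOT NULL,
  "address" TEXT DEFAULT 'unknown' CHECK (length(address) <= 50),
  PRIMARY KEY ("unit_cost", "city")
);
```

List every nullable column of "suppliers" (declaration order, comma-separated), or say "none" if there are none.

- city: declared NOT NULL → not nullable.
- weight: DEFAULT only fills an omitted column; an explicit NULL is still allowed → nullable.
- supplier_id: part of the PRIMARY KEY, which implies NOT NULL → not nullable.
- address: DEFAULT only fills an omitted column; an explicit NULL is still allowed → nullable.
- description: declared NOT NULL → not nullable.
- discount: DEFAULT only fills an omitted column; an explicit NULL is still allowed → nullable.
- priority: no NOT NULL constraint applies → nullable.
- carrier: UNIQUE does not imply NOT NULL → nullable.
- barcode: declared NOT NULL → not nullable.

weight, address, discount, priority, carrier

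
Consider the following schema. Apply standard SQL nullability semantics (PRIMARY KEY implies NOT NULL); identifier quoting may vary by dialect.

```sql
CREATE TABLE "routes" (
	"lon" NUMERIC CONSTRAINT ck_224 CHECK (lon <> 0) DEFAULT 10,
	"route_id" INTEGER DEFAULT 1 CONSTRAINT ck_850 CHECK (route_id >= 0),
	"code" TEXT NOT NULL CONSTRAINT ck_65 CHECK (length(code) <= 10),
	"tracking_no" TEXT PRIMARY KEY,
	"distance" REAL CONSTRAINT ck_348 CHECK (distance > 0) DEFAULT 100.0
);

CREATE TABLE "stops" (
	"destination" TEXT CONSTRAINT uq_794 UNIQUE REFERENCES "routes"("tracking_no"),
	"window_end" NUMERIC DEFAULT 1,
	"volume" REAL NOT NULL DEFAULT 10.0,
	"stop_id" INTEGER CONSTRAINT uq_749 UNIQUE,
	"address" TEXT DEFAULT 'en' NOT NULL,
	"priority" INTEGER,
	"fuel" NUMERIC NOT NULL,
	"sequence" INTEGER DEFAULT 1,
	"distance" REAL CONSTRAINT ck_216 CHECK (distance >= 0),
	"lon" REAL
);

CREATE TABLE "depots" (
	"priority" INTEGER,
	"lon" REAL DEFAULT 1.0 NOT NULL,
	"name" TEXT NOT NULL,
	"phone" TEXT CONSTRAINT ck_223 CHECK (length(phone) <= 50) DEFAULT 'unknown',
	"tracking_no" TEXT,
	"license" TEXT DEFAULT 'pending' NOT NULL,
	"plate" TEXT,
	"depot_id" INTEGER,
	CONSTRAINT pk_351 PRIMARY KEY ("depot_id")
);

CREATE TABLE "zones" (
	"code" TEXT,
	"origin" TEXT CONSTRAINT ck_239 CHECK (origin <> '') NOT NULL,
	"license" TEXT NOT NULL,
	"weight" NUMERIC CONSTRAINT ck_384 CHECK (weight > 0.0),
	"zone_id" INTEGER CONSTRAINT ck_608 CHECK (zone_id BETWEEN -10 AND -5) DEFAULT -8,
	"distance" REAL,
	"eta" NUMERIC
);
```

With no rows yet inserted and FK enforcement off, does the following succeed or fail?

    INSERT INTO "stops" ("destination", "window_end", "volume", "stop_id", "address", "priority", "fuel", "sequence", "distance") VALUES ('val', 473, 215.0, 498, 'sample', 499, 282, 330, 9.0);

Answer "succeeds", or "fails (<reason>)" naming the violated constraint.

succeeds

NOT NULL columns: address is supplied; fuel is supplied; volume is supplied.
CHECK constraints: 9.0 satisfies (distance >= 0).
No constraint is violated.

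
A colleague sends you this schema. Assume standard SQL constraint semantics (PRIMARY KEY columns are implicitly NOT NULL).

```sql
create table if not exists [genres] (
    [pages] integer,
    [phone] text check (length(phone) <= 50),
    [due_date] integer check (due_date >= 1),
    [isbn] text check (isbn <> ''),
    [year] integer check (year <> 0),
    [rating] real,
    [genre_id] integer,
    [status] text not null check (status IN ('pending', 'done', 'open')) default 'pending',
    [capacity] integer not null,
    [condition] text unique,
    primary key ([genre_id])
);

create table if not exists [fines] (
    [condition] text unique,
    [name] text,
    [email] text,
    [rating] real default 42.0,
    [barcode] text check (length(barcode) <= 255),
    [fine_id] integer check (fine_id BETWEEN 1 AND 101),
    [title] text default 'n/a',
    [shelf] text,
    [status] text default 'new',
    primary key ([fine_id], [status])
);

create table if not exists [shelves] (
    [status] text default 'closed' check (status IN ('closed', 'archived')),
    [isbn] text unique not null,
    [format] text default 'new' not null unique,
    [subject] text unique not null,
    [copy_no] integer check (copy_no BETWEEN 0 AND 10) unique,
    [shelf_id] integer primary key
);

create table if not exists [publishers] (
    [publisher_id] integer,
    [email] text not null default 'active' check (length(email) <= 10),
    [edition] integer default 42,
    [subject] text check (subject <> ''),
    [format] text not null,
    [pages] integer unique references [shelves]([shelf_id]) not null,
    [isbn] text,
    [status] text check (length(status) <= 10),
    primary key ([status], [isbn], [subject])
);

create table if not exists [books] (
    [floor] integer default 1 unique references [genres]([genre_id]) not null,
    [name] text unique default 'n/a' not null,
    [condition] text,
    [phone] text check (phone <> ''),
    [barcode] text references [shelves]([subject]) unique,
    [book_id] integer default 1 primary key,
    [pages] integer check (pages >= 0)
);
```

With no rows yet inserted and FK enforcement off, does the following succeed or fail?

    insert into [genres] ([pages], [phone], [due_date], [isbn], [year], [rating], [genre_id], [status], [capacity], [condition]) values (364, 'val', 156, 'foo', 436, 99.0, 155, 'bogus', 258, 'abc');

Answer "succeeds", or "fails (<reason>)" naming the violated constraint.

fails (CHECK on status)

The value 'bogus' for status violates CHECK (status IN ('pending', 'done', 'open')).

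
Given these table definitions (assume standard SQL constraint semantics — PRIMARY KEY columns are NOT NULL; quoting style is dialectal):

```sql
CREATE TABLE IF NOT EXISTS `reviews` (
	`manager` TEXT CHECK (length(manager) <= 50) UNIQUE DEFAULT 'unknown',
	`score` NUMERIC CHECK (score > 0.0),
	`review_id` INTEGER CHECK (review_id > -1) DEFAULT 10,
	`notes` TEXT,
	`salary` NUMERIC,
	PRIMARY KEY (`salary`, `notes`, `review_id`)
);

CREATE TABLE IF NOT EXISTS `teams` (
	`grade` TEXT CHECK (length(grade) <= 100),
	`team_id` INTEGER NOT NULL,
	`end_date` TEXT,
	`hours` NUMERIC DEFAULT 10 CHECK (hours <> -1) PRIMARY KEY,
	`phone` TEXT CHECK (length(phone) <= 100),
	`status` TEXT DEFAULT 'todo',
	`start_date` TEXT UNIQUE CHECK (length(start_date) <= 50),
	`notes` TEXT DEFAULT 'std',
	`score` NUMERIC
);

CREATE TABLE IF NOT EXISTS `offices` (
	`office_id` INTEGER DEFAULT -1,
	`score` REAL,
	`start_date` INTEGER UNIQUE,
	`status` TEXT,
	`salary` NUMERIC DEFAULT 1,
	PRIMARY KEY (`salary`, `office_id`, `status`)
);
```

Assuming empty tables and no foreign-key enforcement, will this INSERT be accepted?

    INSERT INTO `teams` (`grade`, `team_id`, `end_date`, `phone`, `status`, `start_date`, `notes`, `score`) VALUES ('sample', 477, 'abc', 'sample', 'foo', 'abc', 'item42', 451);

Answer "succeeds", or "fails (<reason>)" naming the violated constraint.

NOT NULL columns: hours defaults to 10; team_id is supplied.
CHECK constraints: 'sample' satisfies (length(grade) <= 100); 'sample' satisfies (length(phone) <= 100); 'abc' satisfies (length(start_date) <= 50).
No constraint is violated.

succeeds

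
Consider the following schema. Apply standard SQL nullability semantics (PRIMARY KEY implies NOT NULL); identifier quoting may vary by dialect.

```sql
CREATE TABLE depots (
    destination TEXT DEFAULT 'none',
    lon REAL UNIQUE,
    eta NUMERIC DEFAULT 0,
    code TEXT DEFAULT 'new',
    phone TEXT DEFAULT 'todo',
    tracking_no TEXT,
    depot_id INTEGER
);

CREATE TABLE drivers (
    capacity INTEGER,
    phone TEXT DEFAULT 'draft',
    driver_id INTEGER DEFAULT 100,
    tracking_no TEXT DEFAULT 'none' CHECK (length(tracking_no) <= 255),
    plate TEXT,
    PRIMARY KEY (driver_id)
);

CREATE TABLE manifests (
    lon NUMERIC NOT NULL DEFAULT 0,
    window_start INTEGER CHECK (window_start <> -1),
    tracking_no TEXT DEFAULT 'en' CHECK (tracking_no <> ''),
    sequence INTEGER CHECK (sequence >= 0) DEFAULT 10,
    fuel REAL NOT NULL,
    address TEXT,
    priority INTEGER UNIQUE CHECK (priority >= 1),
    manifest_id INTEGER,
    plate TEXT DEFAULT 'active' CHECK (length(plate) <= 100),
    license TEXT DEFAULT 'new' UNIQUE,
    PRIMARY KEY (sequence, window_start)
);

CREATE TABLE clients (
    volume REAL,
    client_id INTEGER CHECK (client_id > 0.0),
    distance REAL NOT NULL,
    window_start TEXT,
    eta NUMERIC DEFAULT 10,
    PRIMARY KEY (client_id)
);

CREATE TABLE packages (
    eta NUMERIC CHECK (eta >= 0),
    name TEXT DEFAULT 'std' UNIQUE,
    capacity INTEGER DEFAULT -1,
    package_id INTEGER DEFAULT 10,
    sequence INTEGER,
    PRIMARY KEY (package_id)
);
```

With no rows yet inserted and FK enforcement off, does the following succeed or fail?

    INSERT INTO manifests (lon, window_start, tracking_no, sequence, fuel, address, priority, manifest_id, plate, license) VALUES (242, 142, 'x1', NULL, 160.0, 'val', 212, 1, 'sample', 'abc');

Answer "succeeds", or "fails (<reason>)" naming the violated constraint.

sequence is explicitly set to NULL, but sequence is part of the PRIMARY KEY (implied NOT NULL).

fails (NOT NULL on sequence)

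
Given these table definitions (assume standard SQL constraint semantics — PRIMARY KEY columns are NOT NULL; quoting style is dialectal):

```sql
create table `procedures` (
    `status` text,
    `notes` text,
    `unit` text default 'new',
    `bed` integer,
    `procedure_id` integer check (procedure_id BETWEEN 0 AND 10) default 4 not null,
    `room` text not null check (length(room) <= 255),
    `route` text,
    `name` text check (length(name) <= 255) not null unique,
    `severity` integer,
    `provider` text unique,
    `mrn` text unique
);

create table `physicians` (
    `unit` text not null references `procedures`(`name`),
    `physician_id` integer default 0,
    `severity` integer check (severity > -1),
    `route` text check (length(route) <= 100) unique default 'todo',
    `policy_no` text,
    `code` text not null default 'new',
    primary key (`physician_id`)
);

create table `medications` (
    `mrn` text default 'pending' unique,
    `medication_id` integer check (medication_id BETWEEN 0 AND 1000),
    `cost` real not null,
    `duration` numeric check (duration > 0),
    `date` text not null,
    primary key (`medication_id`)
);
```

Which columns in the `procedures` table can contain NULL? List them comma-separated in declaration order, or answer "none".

- status: no NOT NULL constraint applies → nullable.
- notes: no NOT NULL constraint applies → nullable.
- unit: DEFAULT only fills an omitted column; an explicit NULL is still allowed → nullable.
- bed: no NOT NULL constraint applies → nullable.
- procedure_id: declared NOT NULL → not nullable.
- room: declared NOT NULL → not nullable.
- route: no NOT NULL constraint applies → nullable.
- name: declared NOT NULL → not nullable.
- severity: no NOT NULL constraint applies → nullable.
- provider: UNIQUE does not imply NOT NULL → nullable.
- mrn: UNIQUE does not imply NOT NULL → nullable.

status, notes, unit, bed, route, severity, provider, mrn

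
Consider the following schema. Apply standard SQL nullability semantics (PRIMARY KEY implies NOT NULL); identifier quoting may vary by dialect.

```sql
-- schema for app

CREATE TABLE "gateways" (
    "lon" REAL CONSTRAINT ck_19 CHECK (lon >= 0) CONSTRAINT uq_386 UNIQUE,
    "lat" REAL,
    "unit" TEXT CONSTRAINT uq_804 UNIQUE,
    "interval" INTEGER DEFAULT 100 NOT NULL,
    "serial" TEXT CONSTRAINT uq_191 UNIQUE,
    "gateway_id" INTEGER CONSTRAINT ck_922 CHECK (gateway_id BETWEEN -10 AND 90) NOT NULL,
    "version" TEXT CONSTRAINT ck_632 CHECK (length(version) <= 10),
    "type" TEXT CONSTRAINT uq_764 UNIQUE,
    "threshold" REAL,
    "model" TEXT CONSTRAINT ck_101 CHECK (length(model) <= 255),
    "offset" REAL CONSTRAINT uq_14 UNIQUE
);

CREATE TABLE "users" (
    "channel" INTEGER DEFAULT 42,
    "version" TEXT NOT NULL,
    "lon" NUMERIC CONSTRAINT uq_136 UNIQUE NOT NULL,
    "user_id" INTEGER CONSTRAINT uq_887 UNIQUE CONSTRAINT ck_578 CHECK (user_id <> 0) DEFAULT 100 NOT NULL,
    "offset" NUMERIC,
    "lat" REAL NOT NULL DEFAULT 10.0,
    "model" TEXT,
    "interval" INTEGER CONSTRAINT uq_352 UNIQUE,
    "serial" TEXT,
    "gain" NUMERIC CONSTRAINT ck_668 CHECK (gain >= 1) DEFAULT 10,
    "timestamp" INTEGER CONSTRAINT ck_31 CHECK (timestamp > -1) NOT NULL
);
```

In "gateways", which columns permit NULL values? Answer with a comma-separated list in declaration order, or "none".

lon, lat, unit, serial, version, type, threshold, model, offset

- lon: CHECK does not forbid NULL (a CHECK constraint passes when its expression is NULL) → nullable.
- lat: no NOT NULL constraint applies → nullable.
- unit: UNIQUE does not imply NOT NULL → nullable.
- interval: declared NOT NULL → not nullable.
- serial: UNIQUE does not imply NOT NULL → nullable.
- gateway_id: declared NOT NULL → not nullable.
- version: CHECK does not forbid NULL (a CHECK constraint passes when its expression is NULL) → nullable.
- type: UNIQUE does not imply NOT NULL → nullable.
- threshold: no NOT NULL constraint applies → nullable.
- model: CHECK does not forbid NULL (a CHECK constraint passes when its expression is NULL) → nullable.
- offset: UNIQUE does not imply NOT NULL → nullable.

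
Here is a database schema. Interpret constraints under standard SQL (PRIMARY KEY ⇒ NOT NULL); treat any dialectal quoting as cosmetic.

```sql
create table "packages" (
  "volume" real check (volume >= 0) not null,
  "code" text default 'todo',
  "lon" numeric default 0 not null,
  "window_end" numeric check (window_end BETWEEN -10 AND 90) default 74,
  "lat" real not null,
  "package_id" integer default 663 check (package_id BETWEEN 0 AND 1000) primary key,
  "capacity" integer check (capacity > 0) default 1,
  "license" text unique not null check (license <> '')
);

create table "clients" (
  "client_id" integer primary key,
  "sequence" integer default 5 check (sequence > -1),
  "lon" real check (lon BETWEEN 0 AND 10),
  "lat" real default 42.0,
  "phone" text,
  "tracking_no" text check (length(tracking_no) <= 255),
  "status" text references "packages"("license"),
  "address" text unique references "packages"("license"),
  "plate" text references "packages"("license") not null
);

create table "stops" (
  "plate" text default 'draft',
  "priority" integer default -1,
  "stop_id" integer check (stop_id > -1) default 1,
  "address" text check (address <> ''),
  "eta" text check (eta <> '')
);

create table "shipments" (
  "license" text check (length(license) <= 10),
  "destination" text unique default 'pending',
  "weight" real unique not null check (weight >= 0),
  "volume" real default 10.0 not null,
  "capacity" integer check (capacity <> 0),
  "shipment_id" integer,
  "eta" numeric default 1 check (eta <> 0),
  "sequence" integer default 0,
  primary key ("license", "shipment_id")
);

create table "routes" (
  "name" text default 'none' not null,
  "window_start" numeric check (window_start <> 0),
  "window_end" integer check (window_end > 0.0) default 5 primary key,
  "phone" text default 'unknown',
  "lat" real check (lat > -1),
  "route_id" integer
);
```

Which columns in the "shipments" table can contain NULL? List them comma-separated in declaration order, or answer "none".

destination, capacity, eta, sequence

- license: part of the PRIMARY KEY, which implies NOT NULL → not nullable.
- destination: UNIQUE does not imply NOT NULL → nullable.
- weight: declared NOT NULL → not nullable.
- volume: declared NOT NULL → not nullable.
- capacity: CHECK does not forbid NULL (a CHECK constraint passes when its expression is NULL) → nullable.
- shipment_id: part of the PRIMARY KEY, which implies NOT NULL → not nullable.
- eta: CHECK does not forbid NULL (a CHECK constraint passes when its expression is NULL) → nullable.
- sequence: DEFAULT only fills an omitted column; an explicit NULL is still allowed → nullable.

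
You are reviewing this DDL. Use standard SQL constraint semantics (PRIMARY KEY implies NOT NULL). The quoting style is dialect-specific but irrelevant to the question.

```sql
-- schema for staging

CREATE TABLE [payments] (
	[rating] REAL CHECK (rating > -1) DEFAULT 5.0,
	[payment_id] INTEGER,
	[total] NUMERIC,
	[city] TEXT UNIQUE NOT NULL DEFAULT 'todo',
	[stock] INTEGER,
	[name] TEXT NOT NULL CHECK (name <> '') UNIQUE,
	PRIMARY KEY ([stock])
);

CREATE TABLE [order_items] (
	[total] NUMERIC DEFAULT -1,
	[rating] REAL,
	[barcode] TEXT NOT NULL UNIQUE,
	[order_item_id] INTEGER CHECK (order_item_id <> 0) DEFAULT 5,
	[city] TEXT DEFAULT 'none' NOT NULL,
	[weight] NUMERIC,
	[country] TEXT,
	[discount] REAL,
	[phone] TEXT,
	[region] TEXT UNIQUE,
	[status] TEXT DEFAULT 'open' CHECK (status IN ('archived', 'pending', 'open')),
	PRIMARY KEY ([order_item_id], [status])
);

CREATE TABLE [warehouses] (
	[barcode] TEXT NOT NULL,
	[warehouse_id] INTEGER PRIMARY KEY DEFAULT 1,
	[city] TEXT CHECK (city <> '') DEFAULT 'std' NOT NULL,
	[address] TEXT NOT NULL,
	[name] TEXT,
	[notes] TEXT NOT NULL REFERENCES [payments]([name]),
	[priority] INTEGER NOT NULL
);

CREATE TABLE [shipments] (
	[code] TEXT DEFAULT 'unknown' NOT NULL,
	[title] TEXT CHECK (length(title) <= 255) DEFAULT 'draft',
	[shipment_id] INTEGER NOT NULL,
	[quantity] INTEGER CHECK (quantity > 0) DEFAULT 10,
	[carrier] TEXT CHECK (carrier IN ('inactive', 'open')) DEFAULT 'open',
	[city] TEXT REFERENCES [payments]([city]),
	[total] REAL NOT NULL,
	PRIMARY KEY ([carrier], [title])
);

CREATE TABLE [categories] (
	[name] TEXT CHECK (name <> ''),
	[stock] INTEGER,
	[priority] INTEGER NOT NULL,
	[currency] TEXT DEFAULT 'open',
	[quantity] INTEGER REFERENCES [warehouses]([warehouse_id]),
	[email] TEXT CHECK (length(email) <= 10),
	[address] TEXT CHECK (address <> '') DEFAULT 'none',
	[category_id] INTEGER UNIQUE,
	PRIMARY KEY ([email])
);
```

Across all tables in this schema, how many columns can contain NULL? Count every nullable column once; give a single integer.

19

payments: 3 nullable (rating, payment_id, total — PK (stock) and explicit NOT NULL columns excluded).
order_items: 7 nullable (total, rating, weight, country, discount, phone, region — PK (order_item_id, status) and explicit NOT NULL columns excluded).
warehouses: 1 nullable (name — PK (warehouse_id) and explicit NOT NULL columns excluded).
shipments: 2 nullable (quantity, city — PK (carrier, title) and explicit NOT NULL columns excluded).
categories: 6 nullable (name, stock, currency, quantity, address, category_id — PK (email) and explicit NOT NULL columns excluded).
Total: 3 + 7 + 1 + 2 + 6 = 19.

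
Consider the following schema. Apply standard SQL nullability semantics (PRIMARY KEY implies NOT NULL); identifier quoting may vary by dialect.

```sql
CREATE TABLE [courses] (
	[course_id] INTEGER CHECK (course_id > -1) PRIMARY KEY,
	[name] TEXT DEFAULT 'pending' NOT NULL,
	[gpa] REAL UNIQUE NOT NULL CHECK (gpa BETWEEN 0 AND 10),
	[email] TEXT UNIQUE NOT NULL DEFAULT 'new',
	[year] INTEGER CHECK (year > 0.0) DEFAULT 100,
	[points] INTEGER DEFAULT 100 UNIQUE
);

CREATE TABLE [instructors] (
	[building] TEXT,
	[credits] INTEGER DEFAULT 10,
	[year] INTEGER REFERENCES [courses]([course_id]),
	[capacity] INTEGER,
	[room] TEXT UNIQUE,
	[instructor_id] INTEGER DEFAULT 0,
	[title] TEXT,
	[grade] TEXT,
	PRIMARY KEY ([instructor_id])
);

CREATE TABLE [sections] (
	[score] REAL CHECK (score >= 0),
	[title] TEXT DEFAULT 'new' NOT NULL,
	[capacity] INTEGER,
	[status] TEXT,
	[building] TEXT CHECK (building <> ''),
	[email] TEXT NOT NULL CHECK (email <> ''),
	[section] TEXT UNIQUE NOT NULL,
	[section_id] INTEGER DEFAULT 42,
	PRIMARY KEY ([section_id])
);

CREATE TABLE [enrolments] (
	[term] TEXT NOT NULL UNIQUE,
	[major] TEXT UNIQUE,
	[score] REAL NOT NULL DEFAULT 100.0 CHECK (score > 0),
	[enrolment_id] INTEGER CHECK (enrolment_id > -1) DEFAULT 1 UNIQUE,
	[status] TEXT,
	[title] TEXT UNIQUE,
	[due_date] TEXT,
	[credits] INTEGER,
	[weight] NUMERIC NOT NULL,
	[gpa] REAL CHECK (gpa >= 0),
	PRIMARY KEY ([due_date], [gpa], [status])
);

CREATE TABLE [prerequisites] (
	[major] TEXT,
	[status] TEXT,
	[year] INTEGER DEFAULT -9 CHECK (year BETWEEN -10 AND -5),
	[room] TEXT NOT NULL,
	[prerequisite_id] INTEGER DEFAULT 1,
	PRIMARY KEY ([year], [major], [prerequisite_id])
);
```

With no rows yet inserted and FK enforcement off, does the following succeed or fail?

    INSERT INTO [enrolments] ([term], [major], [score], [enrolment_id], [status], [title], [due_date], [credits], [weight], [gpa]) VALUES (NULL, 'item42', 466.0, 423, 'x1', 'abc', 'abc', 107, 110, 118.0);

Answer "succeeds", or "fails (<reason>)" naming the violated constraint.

term is explicitly set to NULL, but term is declared NOT NULL.

fails (NOT NULL on term)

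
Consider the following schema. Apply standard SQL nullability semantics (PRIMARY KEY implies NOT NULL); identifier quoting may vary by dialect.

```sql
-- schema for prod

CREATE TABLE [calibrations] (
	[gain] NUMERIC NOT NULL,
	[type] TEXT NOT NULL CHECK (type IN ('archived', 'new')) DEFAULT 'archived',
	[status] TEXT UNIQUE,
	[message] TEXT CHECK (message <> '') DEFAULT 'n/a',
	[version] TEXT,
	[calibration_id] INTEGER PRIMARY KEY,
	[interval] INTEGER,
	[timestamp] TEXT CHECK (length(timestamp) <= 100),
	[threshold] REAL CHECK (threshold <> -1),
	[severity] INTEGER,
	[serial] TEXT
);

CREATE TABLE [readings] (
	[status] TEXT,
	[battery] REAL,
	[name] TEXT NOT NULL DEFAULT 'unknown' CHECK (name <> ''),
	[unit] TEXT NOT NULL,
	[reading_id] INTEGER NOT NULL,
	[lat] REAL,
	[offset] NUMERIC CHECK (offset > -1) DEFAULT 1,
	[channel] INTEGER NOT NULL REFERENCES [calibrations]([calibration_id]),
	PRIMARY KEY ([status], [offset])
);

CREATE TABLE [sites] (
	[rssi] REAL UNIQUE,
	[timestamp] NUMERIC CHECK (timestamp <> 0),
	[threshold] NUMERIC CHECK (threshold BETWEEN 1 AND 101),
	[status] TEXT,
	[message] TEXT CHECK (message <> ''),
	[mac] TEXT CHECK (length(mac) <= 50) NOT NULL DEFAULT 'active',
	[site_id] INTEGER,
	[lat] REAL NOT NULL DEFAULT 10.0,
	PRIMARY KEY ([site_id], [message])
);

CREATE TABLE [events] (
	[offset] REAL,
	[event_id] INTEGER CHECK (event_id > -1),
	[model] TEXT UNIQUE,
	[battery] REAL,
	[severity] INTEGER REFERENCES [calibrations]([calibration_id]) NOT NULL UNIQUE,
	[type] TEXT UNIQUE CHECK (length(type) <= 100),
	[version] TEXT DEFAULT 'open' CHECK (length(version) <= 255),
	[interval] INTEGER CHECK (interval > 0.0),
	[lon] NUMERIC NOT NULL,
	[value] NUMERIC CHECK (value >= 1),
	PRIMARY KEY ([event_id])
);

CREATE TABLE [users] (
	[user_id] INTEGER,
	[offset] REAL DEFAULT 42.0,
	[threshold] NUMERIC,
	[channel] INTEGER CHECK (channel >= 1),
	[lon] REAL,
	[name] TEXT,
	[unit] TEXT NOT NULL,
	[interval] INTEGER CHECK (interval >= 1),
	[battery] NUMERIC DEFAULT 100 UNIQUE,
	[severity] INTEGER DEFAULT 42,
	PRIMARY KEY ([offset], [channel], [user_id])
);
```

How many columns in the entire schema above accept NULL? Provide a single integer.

calibrations: 8 nullable (status, message, version, interval, timestamp, threshold, severity, serial — PK (calibration_id) and explicit NOT NULL columns excluded).
readings: 2 nullable (battery, lat — PK (status, offset) and explicit NOT NULL columns excluded).
sites: 4 nullable (rssi, timestamp, threshold, status — PK (site_id, message) and explicit NOT NULL columns excluded).
events: 7 nullable (offset, model, battery, type, version, interval, value — PK (event_id) and explicit NOT NULL columns excluded).
users: 6 nullable (threshold, lon, name, interval, battery, severity — PK (offset, channel, user_id) and explicit NOT NULL columns excluded).
Total: 8 + 2 + 4 + 7 + 6 = 27.

27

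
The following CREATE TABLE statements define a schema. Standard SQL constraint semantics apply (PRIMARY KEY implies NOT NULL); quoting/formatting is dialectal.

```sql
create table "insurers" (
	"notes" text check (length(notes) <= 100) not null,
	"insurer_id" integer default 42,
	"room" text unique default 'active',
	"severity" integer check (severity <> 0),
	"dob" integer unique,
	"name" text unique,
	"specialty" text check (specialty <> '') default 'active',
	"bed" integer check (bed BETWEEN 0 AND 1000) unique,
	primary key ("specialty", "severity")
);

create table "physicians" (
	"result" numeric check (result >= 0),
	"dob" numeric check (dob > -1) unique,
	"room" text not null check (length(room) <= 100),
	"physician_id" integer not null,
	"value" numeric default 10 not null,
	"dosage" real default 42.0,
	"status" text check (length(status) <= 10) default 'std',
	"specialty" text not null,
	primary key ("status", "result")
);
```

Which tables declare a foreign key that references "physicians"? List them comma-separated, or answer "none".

none

No REFERENCES clause anywhere in the schema names physicians.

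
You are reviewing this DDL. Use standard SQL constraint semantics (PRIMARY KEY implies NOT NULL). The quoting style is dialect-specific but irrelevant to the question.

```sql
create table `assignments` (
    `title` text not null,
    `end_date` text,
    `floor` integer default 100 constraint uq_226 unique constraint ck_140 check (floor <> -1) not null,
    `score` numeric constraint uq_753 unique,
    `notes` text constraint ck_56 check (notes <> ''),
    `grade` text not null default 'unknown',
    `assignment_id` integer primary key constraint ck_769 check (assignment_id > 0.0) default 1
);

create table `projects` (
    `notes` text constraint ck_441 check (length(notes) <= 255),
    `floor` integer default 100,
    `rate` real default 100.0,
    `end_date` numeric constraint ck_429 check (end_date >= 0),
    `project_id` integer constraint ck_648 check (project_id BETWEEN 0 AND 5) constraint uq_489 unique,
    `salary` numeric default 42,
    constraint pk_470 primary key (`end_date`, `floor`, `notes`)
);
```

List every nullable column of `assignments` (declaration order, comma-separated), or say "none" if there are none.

- title: declared NOT NULL → not nullable.
- end_date: no NOT NULL constraint applies → nullable.
- floor: declared NOT NULL → not nullable.
- score: UNIQUE does not imply NOT NULL → nullable.
- notes: CHECK does not forbid NULL (a CHECK constraint passes when its expression is NULL) → nullable.
- grade: declared NOT NULL → not nullable.
- assignment_id: part of the PRIMARY KEY, which implies NOT NULL → not nullable.

end_date, score, notes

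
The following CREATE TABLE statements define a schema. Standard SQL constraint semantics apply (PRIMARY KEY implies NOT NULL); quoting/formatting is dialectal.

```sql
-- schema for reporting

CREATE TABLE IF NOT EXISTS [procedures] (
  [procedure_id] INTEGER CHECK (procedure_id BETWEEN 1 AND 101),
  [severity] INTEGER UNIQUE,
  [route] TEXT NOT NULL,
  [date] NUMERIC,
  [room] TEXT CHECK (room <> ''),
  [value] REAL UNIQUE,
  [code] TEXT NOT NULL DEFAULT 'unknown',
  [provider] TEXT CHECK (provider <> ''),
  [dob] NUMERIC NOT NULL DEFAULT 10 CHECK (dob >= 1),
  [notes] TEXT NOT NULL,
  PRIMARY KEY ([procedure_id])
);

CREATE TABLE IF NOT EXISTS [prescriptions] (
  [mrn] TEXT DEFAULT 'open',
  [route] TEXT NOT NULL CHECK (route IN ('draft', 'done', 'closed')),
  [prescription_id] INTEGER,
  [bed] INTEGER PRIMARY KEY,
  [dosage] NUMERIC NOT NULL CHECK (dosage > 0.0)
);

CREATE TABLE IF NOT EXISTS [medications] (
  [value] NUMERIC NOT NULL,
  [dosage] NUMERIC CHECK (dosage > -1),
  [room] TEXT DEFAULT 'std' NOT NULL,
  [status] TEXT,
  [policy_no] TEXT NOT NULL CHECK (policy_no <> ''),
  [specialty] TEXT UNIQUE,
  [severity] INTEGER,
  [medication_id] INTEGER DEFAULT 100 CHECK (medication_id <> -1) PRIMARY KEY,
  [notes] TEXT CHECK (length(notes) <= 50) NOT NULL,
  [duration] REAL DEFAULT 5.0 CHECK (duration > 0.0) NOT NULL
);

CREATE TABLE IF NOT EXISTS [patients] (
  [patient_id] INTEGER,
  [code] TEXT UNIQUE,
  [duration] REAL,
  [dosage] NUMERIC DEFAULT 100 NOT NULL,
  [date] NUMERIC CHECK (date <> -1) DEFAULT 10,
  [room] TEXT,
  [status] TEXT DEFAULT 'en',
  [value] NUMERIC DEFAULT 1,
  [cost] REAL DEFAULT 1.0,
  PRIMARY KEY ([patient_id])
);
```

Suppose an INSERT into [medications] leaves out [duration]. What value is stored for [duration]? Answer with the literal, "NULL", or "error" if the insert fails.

5.0

duration has an explicit DEFAULT 5.0.
When the column is omitted from an INSERT, that default is used.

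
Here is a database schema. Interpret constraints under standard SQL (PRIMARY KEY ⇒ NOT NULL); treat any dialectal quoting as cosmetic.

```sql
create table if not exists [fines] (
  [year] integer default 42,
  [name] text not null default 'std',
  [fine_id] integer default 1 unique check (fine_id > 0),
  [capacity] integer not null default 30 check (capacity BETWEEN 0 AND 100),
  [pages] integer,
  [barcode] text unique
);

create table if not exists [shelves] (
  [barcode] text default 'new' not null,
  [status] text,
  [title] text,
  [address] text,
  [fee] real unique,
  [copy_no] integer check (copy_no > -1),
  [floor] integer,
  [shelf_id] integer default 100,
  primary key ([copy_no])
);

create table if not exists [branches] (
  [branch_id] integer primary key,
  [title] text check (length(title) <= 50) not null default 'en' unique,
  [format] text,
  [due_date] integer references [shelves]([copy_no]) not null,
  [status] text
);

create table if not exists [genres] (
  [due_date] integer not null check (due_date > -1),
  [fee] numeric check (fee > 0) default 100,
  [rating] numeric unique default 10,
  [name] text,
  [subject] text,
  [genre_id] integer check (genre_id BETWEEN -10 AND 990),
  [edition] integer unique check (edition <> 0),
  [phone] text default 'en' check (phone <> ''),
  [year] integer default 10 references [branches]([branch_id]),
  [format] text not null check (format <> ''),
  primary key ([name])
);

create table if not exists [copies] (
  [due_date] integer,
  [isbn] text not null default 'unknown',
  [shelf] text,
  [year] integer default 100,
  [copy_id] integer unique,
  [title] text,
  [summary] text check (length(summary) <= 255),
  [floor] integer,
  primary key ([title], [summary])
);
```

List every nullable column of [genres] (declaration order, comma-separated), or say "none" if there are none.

fee, rating, subject, genre_id, edition, phone, year

- due_date: declared NOT NULL → not nullable.
- fee: CHECK does not forbid NULL (a CHECK constraint passes when its expression is NULL) → nullable.
- rating: UNIQUE does not imply NOT NULL → nullable.
- name: part of the PRIMARY KEY, which implies NOT NULL → not nullable.
- subject: no NOT NULL constraint applies → nullable.
- genre_id: CHECK does not forbid NULL (a CHECK constraint passes when its expression is NULL) → nullable.
- edition: CHECK does not forbid NULL (a CHECK constraint passes when its expression is NULL) → nullable.
- phone: CHECK does not forbid NULL (a CHECK constraint passes when its expression is NULL) → nullable.
- year: a foreign key column may be NULL unless separately constrained → nullable.
- format: declared NOT NULL → not nullable.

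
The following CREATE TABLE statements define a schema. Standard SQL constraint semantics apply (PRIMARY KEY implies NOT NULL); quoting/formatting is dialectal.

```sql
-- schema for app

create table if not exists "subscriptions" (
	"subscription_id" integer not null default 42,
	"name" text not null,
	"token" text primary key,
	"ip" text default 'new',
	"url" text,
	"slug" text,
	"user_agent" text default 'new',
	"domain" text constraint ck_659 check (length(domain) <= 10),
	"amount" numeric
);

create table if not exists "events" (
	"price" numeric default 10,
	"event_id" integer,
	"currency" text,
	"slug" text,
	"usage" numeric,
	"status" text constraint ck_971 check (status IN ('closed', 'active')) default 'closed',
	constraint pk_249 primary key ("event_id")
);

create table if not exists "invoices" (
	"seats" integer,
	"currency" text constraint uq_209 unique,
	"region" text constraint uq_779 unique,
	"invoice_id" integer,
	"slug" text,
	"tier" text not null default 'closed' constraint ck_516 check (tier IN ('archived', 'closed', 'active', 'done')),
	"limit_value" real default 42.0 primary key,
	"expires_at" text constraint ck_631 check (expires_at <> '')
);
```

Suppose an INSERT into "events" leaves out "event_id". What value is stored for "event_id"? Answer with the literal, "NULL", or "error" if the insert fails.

error

event_id has no DEFAULT clause.
Omitting it would insert NULL, but it is part of the PRIMARY KEY, so the INSERT fails.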